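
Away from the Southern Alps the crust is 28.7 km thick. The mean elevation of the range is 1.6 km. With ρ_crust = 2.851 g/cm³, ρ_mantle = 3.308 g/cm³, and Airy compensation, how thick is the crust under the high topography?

40.3 km

Root depth r = h ρ_c / (ρ_m − ρ_c) = 1.6 km × 2.851 / 0.457 = 9.982 km.
Total thickness = T + h + r = 28.7 km + 1.6 km + 9.982 km = 40.3 km.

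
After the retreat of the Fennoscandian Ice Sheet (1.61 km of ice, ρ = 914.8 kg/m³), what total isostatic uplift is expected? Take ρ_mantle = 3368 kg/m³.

0.437 km

Removing the load lets mantle flow back in; uplift u satisfies ρ_ice t = ρ_m u.
u = t ρ_ice/ρ_m = 1.61 km × 914.8/3368 = 0.437 km.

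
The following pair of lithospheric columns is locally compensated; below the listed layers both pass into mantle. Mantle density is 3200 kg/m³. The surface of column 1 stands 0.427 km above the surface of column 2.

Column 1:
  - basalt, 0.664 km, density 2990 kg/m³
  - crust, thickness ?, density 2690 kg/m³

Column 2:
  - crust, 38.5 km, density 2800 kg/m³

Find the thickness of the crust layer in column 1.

Take the compensation level at the base of the deeper column (depth z_c below the surface of column 1) and equate Σ ρ_i t_i down to z_c; mantle fills any gap and the z_c terms cancel.
Column 1: 0.664×2990 + x×2690 + (z_c − 0.664 − x)×3200
Column 2: 0.427×0 + 38.5×2800 + (z_c − 0.427 − 38.5)×3200
The z_c×3200 term appears on both sides and cancels. Collect the known terms of each column as K = Σ(ρt)_known − 3200 × (depth of known layers): K_1 = 1985.36 − 3200×0.664 = −139.44; K_2 = 107800 − 3200×(0.427 + 38.5) = −16766.4.
Balance: K_1 − x×(3200 − 2690) = K_2, so x = (K_1 − K_2)/(3200 − 2690) = 16627/510 = 32.6 km.

32.6 km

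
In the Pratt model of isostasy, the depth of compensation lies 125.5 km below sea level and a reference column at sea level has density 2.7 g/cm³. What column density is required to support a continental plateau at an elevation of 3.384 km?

Pratt balance: ρ_ref D = ρ (D + h).
ρ = ρ_ref D/(D + h) = 2.7 × 125.5 km/(125.5 km + 3.384 km) = 2.63 g/cm³.

2.63 g/cm³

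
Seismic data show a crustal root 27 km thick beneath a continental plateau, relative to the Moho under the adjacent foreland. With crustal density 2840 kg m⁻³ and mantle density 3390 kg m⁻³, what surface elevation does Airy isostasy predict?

5.23 km

Isostatic balance requires: ρ_c h = (ρ_m − ρ_c) r.
h = r (ρ_m − ρ_c) / ρ_c = 27 km × (3390 − 2840) / 2840 = 5.23 km.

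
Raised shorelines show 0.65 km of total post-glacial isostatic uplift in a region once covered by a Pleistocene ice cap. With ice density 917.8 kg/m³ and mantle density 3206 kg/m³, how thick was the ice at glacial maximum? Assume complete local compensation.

u = t ρ_ice/ρ_m → t = u ρ_m/ρ_ice = 0.65 km × 3206/917.8 = 2.27 km.

2.27 km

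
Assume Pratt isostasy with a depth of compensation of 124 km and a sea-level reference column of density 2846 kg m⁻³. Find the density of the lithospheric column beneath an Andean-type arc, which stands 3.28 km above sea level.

2770 kg m⁻³

Pratt balance: ρ_ref D = ρ (D + h).
ρ = ρ_ref D/(D + h) = 2846 × 124 km/(124 km + 3.28 km) = 2770 kg m⁻³.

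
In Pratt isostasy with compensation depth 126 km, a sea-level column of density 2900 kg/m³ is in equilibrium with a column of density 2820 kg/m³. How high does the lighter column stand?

ρ_ref D = ρ (D + h) → h = D (ρ_ref − ρ)/ρ.
h = 126 km × (2900 − 2820)/2820 = 3.57 km.

3.57 km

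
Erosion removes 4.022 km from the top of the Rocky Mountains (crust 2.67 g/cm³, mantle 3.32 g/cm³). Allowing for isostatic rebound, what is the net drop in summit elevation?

Rebound u = e ρ_c/ρ_m = 4.022 km × 2.67/3.32 = 3.235 km.
Net surface drop = e − u = 4.022 km − 3.235 km = e (ρ_m − ρ_c)/ρ_m = 0.787 km.

0.787 km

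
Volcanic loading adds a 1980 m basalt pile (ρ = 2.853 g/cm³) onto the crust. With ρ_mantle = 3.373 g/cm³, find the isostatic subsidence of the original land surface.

Subaerial loading: s = t ρ_load / ρ_m.
s = 1980 m × 2.853/3.373 = 1670 m.

1670 m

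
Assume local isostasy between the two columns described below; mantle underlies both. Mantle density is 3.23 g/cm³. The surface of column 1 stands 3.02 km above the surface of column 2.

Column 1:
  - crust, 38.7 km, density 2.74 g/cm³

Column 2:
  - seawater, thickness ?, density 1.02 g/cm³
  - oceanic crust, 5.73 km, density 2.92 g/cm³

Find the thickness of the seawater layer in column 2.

3.36 km

Take the compensation level at the base of the deeper column (depth z_c below the surface of column 1) and equate Σ ρ_i t_i down to z_c; mantle fills any gap and the z_c terms cancel.
Column 1: 38.7×2.74 + (z_c − 38.7)×3.23
Column 2: 3.02×0 + x×1.02 + 5.73×2.92 + (z_c − 3.02 − 5.73 − x)×3.23
The z_c×3.23 term appears on both sides and cancels. Collect the known terms of each column as K = Σ(ρt)_known − 3.23 × (depth of known layers): K_1 = 106.038 − 3.23×38.7 = −18.963; K_2 = 16.7316 − 3.23×(3.02 + 5.73) = −11.5309.
Balance: K_1 = K_2 − x×(3.23 − 1.02), so x = (K_2 − K_1)/(3.23 − 1.02) = 7.4321/2.21 = 3.36 km.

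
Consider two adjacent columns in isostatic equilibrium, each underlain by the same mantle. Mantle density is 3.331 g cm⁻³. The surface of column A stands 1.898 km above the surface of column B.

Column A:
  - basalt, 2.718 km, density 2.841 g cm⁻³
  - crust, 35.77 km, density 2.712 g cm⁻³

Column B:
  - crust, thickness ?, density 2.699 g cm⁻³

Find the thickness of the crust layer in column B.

27.1 km

Take the compensation level at the base of the deeper column (depth z_c below the surface of column A) and equate Σ ρ_i t_i down to z_c; mantle fills any gap and the z_c terms cancel.
Column A: 2.718×2.841 + 35.77×2.712 + (z_c − 38.488)×3.331
Column B: 1.898×0 + x×2.699 + (z_c − 1.898 − 0 − x)×3.331
The z_c×3.331 term appears on both sides and cancels. Collect the known terms of each column as K = Σ(ρt)_known − 3.331 × (depth of known layers): K_A = 104.730078 − 3.331×38.488 = −23.47345; K_B = 0 − 3.331×(1.898 + 0) = −6.322238.
Balance: K_A = K_B − x×(3.331 − 2.699), so x = (K_B − K_A)/(3.331 − 2.699) = 17.1512/0.632 = 27.1 km.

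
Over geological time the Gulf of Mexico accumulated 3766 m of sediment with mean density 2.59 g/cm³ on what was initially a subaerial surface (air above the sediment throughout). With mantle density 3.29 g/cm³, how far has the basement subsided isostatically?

2960 m

Subaerial load: s = t ρ_sed / ρ_m = 3766 m × 2.59/3.29 = 2960 m.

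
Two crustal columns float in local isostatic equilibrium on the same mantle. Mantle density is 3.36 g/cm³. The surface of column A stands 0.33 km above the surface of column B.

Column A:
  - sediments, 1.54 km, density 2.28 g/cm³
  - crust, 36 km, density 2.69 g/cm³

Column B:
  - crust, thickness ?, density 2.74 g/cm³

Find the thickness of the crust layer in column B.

Take the compensation level at the base of the deeper column (depth z_c below the surface of column A) and equate Σ ρ_i t_i down to z_c; mantle fills any gap and the z_c terms cancel.
Column A: 1.54×2.28 + 36×2.69 + (z_c − 37.54)×3.36
Column B: 0.33×0 + x×2.74 + (z_c − 0.33 − 0 − x)×3.36
The z_c×3.36 term appears on both sides and cancels. Collect the known terms of each column as K = Σ(ρt)_known − 3.36 × (depth of known layers): K_A = 100.3512 − 3.36×37.54 = −25.7832; K_B = 0 − 3.36×(0.33 + 0) = −1.1088.
Balance: K_A = K_B − x×(3.36 − 2.74), so x = (K_B − K_A)/(3.36 − 2.74) = 24.6744/0.62 = 39.8 km.

39.8 km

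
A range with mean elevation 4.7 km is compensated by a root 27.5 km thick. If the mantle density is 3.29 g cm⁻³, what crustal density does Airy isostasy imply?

2.81 g cm⁻³

ρ_c h = (ρ_m − ρ_c) r → ρ_c (h + r) = ρ_m r → ρ_c = ρ_m r / (h + r).
ρ_c = 3.29 × 27.5 km / (4.7 km + 27.5 km) = 2.81 g cm⁻³.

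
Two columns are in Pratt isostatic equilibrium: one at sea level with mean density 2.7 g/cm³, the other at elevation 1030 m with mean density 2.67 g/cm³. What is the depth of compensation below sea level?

91700 m

ρ_ref D = ρ (D + h) → D (ρ_ref − ρ) = ρ h.
D = ρ h/(ρ_ref − ρ) = 2.67 × 1030 m/(2.7 − 2.67) = 91700 m.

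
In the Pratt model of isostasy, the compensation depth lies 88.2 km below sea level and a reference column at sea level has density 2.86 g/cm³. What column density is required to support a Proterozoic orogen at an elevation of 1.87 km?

2.8 g/cm³

Pratt balance: ρ_ref D = ρ (D + h).
ρ = ρ_ref D/(D + h) = 2.86 × 88.2 km/(88.2 km + 1.87 km) = 2.8 g/cm³.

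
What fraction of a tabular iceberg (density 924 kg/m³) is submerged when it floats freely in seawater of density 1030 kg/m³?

0.897

Submerged fraction = ρ_obj/ρ_fluid = 924/1030 = 0.897.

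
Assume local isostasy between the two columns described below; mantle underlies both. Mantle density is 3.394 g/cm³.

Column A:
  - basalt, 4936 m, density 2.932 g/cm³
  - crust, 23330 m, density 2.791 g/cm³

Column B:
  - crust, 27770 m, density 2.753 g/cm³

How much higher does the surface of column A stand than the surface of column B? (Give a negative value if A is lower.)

−428 m

For any compensation level in the mantle, the mantle terms cancel and isostasy reduces to e = (Σt_A − Σt_B) − (Σ(ρt)_A − Σ(ρt)_B) / ρ_m.
Σt_A = 28266 m; Σt_B = 27770 m; Σ(ρt)_A = 79586.382; Σ(ρt)_B = 76450.81 (in m·g/cm³).
e = (28266 − 27770) − (79586.382 − 76450.81) / 3.394 = −428 m.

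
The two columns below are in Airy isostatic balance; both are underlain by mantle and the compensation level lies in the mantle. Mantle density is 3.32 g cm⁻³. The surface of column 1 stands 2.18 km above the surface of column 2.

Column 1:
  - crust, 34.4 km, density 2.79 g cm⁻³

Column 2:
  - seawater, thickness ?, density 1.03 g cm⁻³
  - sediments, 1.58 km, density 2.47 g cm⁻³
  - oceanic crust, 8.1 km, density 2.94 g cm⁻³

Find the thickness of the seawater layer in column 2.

2.87 km

Take the compensation level at the base of the deeper column (depth z_c below the surface of column 1) and equate Σ ρ_i t_i down to z_c; mantle fills any gap and the z_c terms cancel.
Column 1: 34.4×2.79 + (z_c − 34.4)×3.32
Column 2: 2.18×0 + x×1.03 + 1.58×2.47 + 8.1×2.94 + (z_c − 2.18 − 9.68 − x)×3.32
The z_c×3.32 term appears on both sides and cancels. Collect the known terms of each column as K = Σ(ρt)_known − 3.32 × (depth of known layers): K_1 = 95.976 − 3.32×34.4 = −18.232; K_2 = 27.7166 − 3.32×(2.18 + 9.68) = −11.6586.
Balance: K_1 = K_2 − x×(3.32 − 1.03), so x = (K_2 − K_1)/(3.32 − 1.03) = 6.5734/2.29 = 2.87 km.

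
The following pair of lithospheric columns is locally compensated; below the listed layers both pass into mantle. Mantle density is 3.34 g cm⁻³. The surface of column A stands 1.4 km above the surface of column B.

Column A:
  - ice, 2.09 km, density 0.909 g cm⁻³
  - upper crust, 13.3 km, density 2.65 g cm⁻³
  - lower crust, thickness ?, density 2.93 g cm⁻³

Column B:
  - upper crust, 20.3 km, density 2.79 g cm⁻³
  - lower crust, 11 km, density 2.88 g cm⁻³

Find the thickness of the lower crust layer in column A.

Take the compensation level at the base of the deeper column (depth z_c below the surface of column A) and equate Σ ρ_i t_i down to z_c; mantle fills any gap and the z_c terms cancel.
Column A: 2.09×0.909 + 13.3×2.65 + x×2.93 + (z_c − 15.39 − x)×3.34
Column B: 1.4×0 + 20.3×2.79 + 11×2.88 + (z_c − 1.4 − 31.3)×3.34
The z_c×3.34 term appears on both sides and cancels. Collect the known terms of each column as K = Σ(ρt)_known − 3.34 × (depth of known layers): K_A = 37.14481 − 3.34×15.39 = −14.25779; K_B = 88.317 − 3.34×(1.4 + 31.3) = −20.901.
Balance: K_A − x×(3.34 − 2.93) = K_B, so x = (K_A − K_B)/(3.34 − 2.93) = 6.64321/0.41 = 16.2 km.

16.2 km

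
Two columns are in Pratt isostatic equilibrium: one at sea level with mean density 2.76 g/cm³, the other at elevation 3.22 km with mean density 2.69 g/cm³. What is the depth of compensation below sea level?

124 km

ρ_ref D = ρ (D + h) → D (ρ_ref − ρ) = ρ h.
D = ρ h/(ρ_ref − ρ) = 2.69 × 3.22 km/(2.76 − 2.69) = 124 km.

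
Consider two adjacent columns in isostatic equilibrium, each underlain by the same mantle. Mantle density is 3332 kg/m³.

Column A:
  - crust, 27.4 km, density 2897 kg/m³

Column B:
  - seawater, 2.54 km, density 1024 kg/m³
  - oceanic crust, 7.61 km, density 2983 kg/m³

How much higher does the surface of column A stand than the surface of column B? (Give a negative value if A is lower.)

1.02 km

For any compensation level in the mantle, the mantle terms cancel and isostasy reduces to e = (Σt_A − Σt_B) − (Σ(ρt)_A − Σ(ρt)_B) / ρ_m.
Σt_A = 27.4 km; Σt_B = 10.15 km; Σ(ρt)_A = 79377.8; Σ(ρt)_B = 25301.59 (in km·kg/m³).
e = (27.4 − 10.15) − (79377.8 − 25301.59) / 3332 = 1.02 km.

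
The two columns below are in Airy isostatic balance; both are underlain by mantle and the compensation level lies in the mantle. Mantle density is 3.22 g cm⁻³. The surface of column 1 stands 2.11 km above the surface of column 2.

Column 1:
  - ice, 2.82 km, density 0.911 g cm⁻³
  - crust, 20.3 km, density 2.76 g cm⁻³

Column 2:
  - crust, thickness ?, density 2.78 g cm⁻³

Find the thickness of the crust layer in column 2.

Take the compensation level at the base of the deeper column (depth z_c below the surface of column 1) and equate Σ ρ_i t_i down to z_c; mantle fills any gap and the z_c terms cancel.
Column 1: 2.82×0.911 + 20.3×2.76 + (z_c − 23.12)×3.22
Column 2: 2.11×0 + x×2.78 + (z_c − 2.11 − 0 − x)×3.22
The z_c×3.22 term appears on both sides and cancels. Collect the known terms of each column as K = Σ(ρt)_known − 3.22 × (depth of known layers): K_1 = 58.59702 − 3.22×23.12 = −15.84938; K_2 = 0 − 3.22×(2.11 + 0) = −6.7942.
Balance: K_1 = K_2 − x×(3.22 − 2.78), so x = (K_2 − K_1)/(3.22 − 2.78) = 9.05518/0.44 = 20.6 km.

20.6 km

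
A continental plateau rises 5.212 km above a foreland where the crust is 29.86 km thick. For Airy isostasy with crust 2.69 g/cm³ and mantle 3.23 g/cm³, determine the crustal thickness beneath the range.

61 km

Root depth r = h ρ_c / (ρ_m − ρ_c) = 5.212 km × 2.69 / 0.54 = 25.96 km.
Total thickness = T + h + r = 29.86 km + 5.212 km + 25.96 km = 61 km.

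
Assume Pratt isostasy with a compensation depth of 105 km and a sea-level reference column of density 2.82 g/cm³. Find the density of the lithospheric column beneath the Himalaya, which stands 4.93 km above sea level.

2.69 g/cm³

Pratt balance: ρ_ref D = ρ (D + h).
ρ = ρ_ref D/(D + h) = 2.82 × 105 km/(105 km + 4.93 km) = 2.69 g/cm³.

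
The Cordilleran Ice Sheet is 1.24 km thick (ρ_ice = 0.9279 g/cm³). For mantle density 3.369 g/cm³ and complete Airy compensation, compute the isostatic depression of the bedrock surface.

0.342 km

Isostatic balance requires: the ice load ρ_ice t is balanced by mantle displaced below, ρ_m s.
s = t ρ_ice / ρ_m = 1.24 km × 0.9279/3.369 = 0.342 km.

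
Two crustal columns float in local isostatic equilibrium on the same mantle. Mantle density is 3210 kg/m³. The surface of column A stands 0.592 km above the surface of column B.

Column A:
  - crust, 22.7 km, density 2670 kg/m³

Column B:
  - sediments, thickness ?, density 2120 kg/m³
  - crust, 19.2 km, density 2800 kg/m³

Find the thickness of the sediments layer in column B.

Take the compensation level at the base of the deeper column (depth z_c below the surface of column A) and equate Σ ρ_i t_i down to z_c; mantle fills any gap and the z_c terms cancel.
Column A: 22.7×2670 + (z_c − 22.7)×3210
Column B: 0.592×0 + x×2120 + 19.2×2800 + (z_c − 0.592 − 19.2 − x)×3210
The z_c×3210 term appears on both sides and cancels. Collect the known terms of each column as K = Σ(ρt)_known − 3210 × (depth of known layers): K_A = 60609 − 3210×22.7 = −12258; K_B = 53760 − 3210×(0.592 + 19.2) = −9772.32.
Balance: K_A = K_B − x×(3210 − 2120), so x = (K_B − K_A)/(3210 − 2120) = 2485.68/1090 = 2.28 km.

2.28 km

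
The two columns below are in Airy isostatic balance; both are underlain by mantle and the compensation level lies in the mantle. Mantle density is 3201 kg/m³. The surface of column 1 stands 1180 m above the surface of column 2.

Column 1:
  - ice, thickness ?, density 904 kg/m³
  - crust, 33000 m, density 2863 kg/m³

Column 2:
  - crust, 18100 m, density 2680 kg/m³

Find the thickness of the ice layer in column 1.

894 m

Take the compensation level at the base of the deeper column (depth z_c below the surface of column 1) and equate Σ ρ_i t_i down to z_c; mantle fills any gap and the z_c terms cancel.
Column 1: x×904 + 33000×2863 + (z_c − 33000 − x)×3201
Column 2: 1180×0 + 18100×2680 + (z_c − 1180 − 18100)×3201
The z_c×3201 term appears on both sides and cancels. Collect the known terms of each column as K = Σ(ρt)_known − 3201 × (depth of known layers): K_1 = 94479000 − 3201×33000 = −11154000; K_2 = 48508000 − 3201×(1180 + 18100) = −13207280.
Balance: K_1 − x×(3201 − 904) = K_2, so x = (K_1 − K_2)/(3201 − 904) = 2053280/2297 = 894 m.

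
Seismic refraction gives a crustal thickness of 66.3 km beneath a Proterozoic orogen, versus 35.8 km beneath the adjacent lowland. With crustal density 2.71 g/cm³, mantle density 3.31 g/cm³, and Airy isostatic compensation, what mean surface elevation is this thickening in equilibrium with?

5.53 km

Excess crust Δ = 66.3 km − 35.8 km = 30.5 km, split between elevation h and root r with h + r = Δ.
Airy balance ρ_c h = (ρ_m − ρ_c) r gives r = h ρ_c/(ρ_m − ρ_c), so h (1 + ρ_c/(ρ_m − ρ_c)) = Δ, i.e. h = Δ (ρ_m − ρ_c)/ρ_m.
h = 30.5 km × 0.6/3.31 = 5.53 km.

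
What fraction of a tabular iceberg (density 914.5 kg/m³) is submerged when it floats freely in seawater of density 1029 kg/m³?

Submerged fraction = ρ_obj/ρ_fluid = 914.5/1029 = 0.889.

0.889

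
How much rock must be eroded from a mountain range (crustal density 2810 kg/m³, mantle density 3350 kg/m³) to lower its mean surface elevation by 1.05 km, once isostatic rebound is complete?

6.51 km

Net drop Δ = e − u = e − e ρ_c/ρ_m = e (ρ_m − ρ_c)/ρ_m.
e = Δ ρ_m/(ρ_m − ρ_c) = 1.05 km × 3350/540 = 6.51 km.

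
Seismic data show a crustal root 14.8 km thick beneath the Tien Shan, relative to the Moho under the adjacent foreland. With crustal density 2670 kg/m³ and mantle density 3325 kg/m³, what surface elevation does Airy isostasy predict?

For local isostatic compensation: ρ_c h = (ρ_m − ρ_c) r.
h = r (ρ_m − ρ_c) / ρ_c = 14.8 km × (3325 − 2670) / 2670 = 3.63 km.

3.63 km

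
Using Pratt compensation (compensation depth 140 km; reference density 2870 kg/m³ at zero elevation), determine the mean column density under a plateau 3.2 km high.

Pratt balance: ρ_ref D = ρ (D + h).
ρ = ρ_ref D/(D + h) = 2870 × 140 km/(140 km + 3.2 km) = 2810 kg/m³.

2810 kg/m³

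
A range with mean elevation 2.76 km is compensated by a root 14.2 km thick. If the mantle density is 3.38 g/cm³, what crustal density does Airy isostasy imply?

2.83 g/cm³

ρ_c h = (ρ_m − ρ_c) r → ρ_c (h + r) = ρ_m r → ρ_c = ρ_m r / (h + r).
ρ_c = 3.38 × 14.2 km / (2.76 km + 14.2 km) = 2.83 g/cm³.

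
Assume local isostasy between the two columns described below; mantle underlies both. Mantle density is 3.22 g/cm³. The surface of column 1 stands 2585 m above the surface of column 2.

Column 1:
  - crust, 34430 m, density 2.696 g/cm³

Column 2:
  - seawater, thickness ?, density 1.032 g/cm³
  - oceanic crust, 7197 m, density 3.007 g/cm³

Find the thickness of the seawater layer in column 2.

Take the compensation level at the base of the deeper column (depth z_c below the surface of column 1) and equate Σ ρ_i t_i down to z_c; mantle fills any gap and the z_c terms cancel.
Column 1: 34430×2.696 + (z_c − 34430)×3.22
Column 2: 2585×0 + x×1.032 + 7197×3.007 + (z_c − 2585 − 7197 − x)×3.22
The z_c×3.22 term appears on both sides and cancels. Collect the known terms of each column as K = Σ(ρt)_known − 3.22 × (depth of known layers): K_1 = 92823.28 − 3.22×34430 = −18041.32; K_2 = 21641.379 − 3.22×(2585 + 7197) = −9856.661.
Balance: K_1 = K_2 − x×(3.22 − 1.032), so x = (K_2 − K_1)/(3.22 − 1.032) = 8184.66/2.188 = 3740 m.

3740 m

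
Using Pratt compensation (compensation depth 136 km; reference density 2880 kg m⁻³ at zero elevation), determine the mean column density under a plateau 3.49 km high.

2810 kg m⁻³

Pratt balance: ρ_ref D = ρ (D + h).
ρ = ρ_ref D/(D + h) = 2880 × 136 km/(136 km + 3.49 km) = 2810 kg m⁻³.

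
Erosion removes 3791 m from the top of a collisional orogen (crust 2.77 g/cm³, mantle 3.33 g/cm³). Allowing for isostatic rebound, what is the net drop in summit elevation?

638 m

Rebound u = e ρ_c/ρ_m = 3791 m × 2.77/3.33 = 3153 m.
Net surface drop = e − u = 3791 m − 3153 m = e (ρ_m − ρ_c)/ρ_m = 638 m.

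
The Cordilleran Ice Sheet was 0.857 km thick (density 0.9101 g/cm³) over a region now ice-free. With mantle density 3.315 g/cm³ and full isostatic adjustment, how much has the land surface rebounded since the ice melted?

0.235 km

Removing the load lets mantle flow back in; uplift u satisfies ρ_ice t = ρ_m u.
u = t ρ_ice/ρ_m = 0.857 km × 0.9101/3.315 = 0.235 km.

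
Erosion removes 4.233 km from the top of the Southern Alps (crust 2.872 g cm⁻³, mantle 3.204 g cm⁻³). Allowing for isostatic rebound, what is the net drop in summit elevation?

0.439 km

Rebound u = e ρ_c/ρ_m = 4.233 km × 2.872/3.204 = 3.794 km.
Net surface drop = e − u = 4.233 km − 3.794 km = e (ρ_m − ρ_c)/ρ_m = 0.439 km.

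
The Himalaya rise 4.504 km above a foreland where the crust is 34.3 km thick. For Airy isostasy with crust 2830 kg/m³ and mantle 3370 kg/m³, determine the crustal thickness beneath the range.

Root depth r = h ρ_c / (ρ_m − ρ_c) = 4.504 km × 2830 / 540 = 23.6 km.
Total thickness = T + h + r = 34.3 km + 4.504 km + 23.6 km = 62.4 km.

62.4 km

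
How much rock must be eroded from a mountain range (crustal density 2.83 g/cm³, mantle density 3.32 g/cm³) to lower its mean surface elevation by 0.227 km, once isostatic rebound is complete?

1.54 km

Net drop Δ = e − u = e − e ρ_c/ρ_m = e (ρ_m − ρ_c)/ρ_m.
e = Δ ρ_m/(ρ_m − ρ_c) = 0.227 km × 3.32/0.49 = 1.54 km.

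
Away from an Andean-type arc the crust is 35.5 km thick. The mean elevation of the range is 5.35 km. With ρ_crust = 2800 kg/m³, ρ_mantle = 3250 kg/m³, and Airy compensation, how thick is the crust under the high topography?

Root depth r = h ρ_c / (ρ_m − ρ_c) = 5.35 km × 2800 / 450 = 33.29 km.
Total thickness = T + h + r = 35.5 km + 5.35 km + 33.29 km = 74.1 km.

74.1 km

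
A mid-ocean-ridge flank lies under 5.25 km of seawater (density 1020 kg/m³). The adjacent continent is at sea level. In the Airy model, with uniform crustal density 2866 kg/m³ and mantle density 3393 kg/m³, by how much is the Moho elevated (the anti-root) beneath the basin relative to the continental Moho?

Equating mass per unit area of the two columns: replacing crust with seawater at the top is compensated by replacing crust with mantle at the base: d (ρ_c − ρ_w) = a (ρ_m − ρ_c).
a = d (ρ_c − ρ_w)/(ρ_m − ρ_c) = 5.25 km × 1846/527 = 18.4 km.

18.4 km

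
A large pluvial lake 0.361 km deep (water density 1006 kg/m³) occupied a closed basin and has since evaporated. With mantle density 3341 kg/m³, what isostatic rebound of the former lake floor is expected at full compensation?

u = d ρ_w/ρ_m = 0.361 km × 1006/3341 = 0.109 km.

0.109 km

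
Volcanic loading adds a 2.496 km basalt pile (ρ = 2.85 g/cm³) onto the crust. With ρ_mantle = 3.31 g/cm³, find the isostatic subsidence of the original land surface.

2.15 km

Subaerial loading: s = t ρ_load / ρ_m.
s = 2.496 km × 2.85/3.31 = 2.15 km.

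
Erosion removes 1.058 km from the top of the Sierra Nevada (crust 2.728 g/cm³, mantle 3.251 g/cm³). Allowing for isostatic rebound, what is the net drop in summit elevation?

Rebound u = e ρ_c/ρ_m = 1.058 km × 2.728/3.251 = 0.8878 km.
Net surface drop = e − u = 1.058 km − 0.8878 km = e (ρ_m − ρ_c)/ρ_m = 0.17 km.

0.17 km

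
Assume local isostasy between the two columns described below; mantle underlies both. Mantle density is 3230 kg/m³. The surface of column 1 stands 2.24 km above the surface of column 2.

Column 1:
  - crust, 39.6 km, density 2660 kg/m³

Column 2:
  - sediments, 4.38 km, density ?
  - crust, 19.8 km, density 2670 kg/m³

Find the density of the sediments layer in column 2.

Take the compensation level at the base of the deeper column (depth z_c below the surface of column 1) and equate Σ ρ_i t_i down to z_c; mantle fills any gap and the z_c terms cancel.
Column 1: 39.6×2660 + (z_c − 39.6)×3230
Column 2: 2.24×0 + 4.38×ρ + 19.8×2670 + (z_c − 2.24 − 24.18)×3230
The z_c×3230 term appears on both sides and cancels. Collect the known terms of each column as K = Σ(ρt)_known − 3230 × (depth of known layers): K_1 = 105336 − 3230×39.6 = −22572; K_2 = 52866 − 3230×(2.24 + 24.18) = −32470.6.
Balance: K_1 = K_2 + 4.38×ρ, so ρ = (K_1 − K_2)/4.38 = 9898.6/4.38 = 2260 kg/m³.

2260 kg/m³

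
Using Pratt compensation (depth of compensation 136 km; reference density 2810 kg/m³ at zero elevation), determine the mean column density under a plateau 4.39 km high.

Pratt balance: ρ_ref D = ρ (D + h).
ρ = ρ_ref D/(D + h) = 2810 × 136 km/(136 km + 4.39 km) = 2720 kg/m³.

2720 kg/m³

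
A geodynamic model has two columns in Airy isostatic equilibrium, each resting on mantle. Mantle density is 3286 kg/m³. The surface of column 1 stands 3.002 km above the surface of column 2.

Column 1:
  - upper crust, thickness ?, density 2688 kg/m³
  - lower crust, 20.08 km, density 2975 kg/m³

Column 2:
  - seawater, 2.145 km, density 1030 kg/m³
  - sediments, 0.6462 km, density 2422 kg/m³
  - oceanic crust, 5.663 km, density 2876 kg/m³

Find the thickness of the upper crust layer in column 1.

Take the compensation level at the base of the deeper column (depth z_c below the surface of column 1) and equate Σ ρ_i t_i down to z_c; mantle fills any gap and the z_c terms cancel.
Column 1: x×2688 + 20.08×2975 + (z_c − 20.08 − x)×3286
Column 2: 3.002×0 + 2.145×1030 + 0.6462×2422 + 5.663×2876 + (z_c − 3.002 − 8.4542)×3286
The z_c×3286 term appears on both sides and cancels. Collect the known terms of each column as K = Σ(ρt)_known − 3286 × (depth of known layers): K_1 = 59738 − 3286×20.08 = −6244.88; K_2 = 20061.2344 − 3286×(3.002 + 8.4542) = −17583.8388.
Balance: K_1 − x×(3286 − 2688) = K_2, so x = (K_1 − K_2)/(3286 − 2688) = 11339/598 = 19 km.

19 km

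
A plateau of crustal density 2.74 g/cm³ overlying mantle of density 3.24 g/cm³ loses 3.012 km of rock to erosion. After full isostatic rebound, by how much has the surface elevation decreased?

Rebound u = e ρ_c/ρ_m = 3.012 km × 2.74/3.24 = 2.547 km.
Net surface drop = e − u = 3.012 km − 2.547 km = e (ρ_m − ρ_c)/ρ_m = 0.465 km.

0.465 km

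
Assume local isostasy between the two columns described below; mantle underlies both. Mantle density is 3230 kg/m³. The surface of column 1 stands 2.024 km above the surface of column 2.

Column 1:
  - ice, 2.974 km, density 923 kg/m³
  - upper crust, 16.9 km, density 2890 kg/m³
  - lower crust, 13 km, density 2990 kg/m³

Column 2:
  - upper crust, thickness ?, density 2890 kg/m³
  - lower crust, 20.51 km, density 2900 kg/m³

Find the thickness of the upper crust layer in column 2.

7.12 km

Take the compensation level at the base of the deeper column (depth z_c below the surface of column 1) and equate Σ ρ_i t_i down to z_c; mantle fills any gap and the z_c terms cancel.
Column 1: 2.974×923 + 16.9×2890 + 13×2990 + (z_c − 32.874)×3230
Column 2: 2.024×0 + x×2890 + 20.51×2900 + (z_c − 2.024 − 20.51 − x)×3230
The z_c×3230 term appears on both sides and cancels. Collect the known terms of each column as K = Σ(ρt)_known − 3230 × (depth of known layers): K_1 = 90456.002 − 3230×32.874 = −15727.018; K_2 = 59479 − 3230×(2.024 + 20.51) = −13305.82.
Balance: K_1 = K_2 − x×(3230 − 2890), so x = (K_2 − K_1)/(3230 − 2890) = 2421.2/340 = 7.12 km.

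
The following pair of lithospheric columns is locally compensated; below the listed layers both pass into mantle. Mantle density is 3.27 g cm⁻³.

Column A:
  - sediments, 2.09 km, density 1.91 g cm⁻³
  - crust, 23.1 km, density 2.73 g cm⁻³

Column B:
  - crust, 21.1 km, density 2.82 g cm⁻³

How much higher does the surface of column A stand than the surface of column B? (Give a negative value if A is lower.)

For any compensation level in the mantle, the mantle terms cancel and isostasy reduces to e = (Σt_A − Σt_B) − (Σ(ρt)_A − Σ(ρt)_B) / ρ_m.
Σt_A = 25.19 km; Σt_B = 21.1 km; Σ(ρt)_A = 67.0549; Σ(ρt)_B = 59.502 (in km·g cm⁻³).
e = (25.19 − 21.1) − (67.0549 − 59.502) / 3.27 = 1.78 km.

1.78 km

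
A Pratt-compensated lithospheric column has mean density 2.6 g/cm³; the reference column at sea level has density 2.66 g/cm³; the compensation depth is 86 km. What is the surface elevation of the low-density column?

ρ_ref D = ρ (D + h) → h = D (ρ_ref − ρ)/ρ.
h = 86 km × (2.66 − 2.6)/2.6 = 1.98 km.

1.98 km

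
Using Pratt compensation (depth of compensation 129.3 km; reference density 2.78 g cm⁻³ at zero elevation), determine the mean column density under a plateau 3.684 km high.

Pratt balance: ρ_ref D = ρ (D + h).
ρ = ρ_ref D/(D + h) = 2.78 × 129.3 km/(129.3 km + 3.684 km) = 2.7 g cm⁻³.

2.7 g cm⁻³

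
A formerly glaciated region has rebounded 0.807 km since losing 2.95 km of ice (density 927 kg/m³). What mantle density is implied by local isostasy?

3390 kg/m³

ρ_m = ρ_ice t / u = 927 × 2.95 km/0.807 km = 3390 kg/m³.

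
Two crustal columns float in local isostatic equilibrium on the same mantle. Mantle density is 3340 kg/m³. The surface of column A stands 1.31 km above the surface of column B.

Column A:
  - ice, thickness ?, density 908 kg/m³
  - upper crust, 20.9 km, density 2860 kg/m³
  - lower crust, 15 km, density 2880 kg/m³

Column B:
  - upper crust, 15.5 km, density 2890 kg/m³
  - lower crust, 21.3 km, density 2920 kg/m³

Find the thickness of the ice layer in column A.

Take the compensation level at the base of the deeper column (depth z_c below the surface of column A) and equate Σ ρ_i t_i down to z_c; mantle fills any gap and the z_c terms cancel.
Column A: x×908 + 20.9×2860 + 15×2880 + (z_c − 35.9 − x)×3340
Column B: 1.31×0 + 15.5×2890 + 21.3×2920 + (z_c − 1.31 − 36.8)×3340
The z_c×3340 term appears on both sides and cancels. Collect the known terms of each column as K = Σ(ρt)_known − 3340 × (depth of known layers): K_A = 102974 − 3340×35.9 = −16932; K_B = 106991 − 3340×(1.31 + 36.8) = −20296.4.
Balance: K_A − x×(3340 − 908) = K_B, so x = (K_A − K_B)/(3340 − 908) = 3364.4/2432 = 1.38 km.

1.38 km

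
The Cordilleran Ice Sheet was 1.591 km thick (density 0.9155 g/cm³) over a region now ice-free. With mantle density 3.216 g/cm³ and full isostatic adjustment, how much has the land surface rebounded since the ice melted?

Removing the load lets mantle flow back in; uplift u satisfies ρ_ice t = ρ_m u.
u = t ρ_ice/ρ_m = 1.591 km × 0.9155/3.216 = 0.453 km.

0.453 km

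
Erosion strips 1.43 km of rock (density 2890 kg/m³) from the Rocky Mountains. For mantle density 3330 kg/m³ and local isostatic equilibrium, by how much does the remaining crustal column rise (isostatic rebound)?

Unloading: uplift u = e ρ_c/ρ_m = 1.43 km × 2890/3330 = 1.24 km.

1.24 km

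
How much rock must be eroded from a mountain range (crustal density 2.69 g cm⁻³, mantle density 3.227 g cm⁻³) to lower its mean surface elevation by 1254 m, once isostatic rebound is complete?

7540 m

Net drop Δ = e − u = e − e ρ_c/ρ_m = e (ρ_m − ρ_c)/ρ_m.
e = Δ ρ_m/(ρ_m − ρ_c) = 1254 m × 3.227/0.537 = 7540 m.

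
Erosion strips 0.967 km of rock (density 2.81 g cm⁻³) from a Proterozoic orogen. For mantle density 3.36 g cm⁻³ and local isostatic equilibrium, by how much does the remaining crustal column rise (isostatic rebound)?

Unloading: uplift u = e ρ_c/ρ_m = 0.967 km × 2.81/3.36 = 0.809 km.

0.809 km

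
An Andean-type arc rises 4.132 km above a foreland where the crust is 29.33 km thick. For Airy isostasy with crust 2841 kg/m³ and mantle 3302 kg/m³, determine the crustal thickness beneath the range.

58.9 km

Root depth r = h ρ_c / (ρ_m − ρ_c) = 4.132 km × 2841 / 461 = 25.46 km.
Total thickness = T + h + r = 29.33 km + 4.132 km + 25.46 km = 58.9 km.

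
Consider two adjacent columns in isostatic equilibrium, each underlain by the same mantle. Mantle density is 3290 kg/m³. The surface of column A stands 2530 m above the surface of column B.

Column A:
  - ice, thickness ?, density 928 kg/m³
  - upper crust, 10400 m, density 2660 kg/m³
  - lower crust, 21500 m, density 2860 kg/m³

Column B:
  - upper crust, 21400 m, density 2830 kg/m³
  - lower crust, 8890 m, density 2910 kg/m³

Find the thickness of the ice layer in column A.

2430 m

Take the compensation level at the base of the deeper column (depth z_c below the surface of column A) and equate Σ ρ_i t_i down to z_c; mantle fills any gap and the z_c terms cancel.
Column A: x×928 + 10400×2660 + 21500×2860 + (z_c − 31900 − x)×3290
Column B: 2530×0 + 21400×2830 + 8890×2910 + (z_c − 2530 − 30290)×3290
The z_c×3290 term appears on both sides and cancels. Collect the known terms of each column as K = Σ(ρt)_known − 3290 × (depth of known layers): K_A = 89154000 − 3290×31900 = −15797000; K_B = 86431900 − 3290×(2530 + 30290) = −21545900.
Balance: K_A − x×(3290 − 928) = K_B, so x = (K_A − K_B)/(3290 − 928) = 5748900/2362 = 2430 m.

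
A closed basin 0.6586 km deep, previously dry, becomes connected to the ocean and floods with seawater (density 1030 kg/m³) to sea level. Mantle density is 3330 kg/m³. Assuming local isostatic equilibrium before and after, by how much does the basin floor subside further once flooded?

0.295 km

After flooding the water column is d + s deep. Its weight must equal the weight of mantle displaced by the extra subsidence s: (d + s) ρ_w = s ρ_m.
s = d ρ_w / (ρ_m − ρ_w) = 0.6586 km × 1030/(3330 − 1030) = 0.295 km.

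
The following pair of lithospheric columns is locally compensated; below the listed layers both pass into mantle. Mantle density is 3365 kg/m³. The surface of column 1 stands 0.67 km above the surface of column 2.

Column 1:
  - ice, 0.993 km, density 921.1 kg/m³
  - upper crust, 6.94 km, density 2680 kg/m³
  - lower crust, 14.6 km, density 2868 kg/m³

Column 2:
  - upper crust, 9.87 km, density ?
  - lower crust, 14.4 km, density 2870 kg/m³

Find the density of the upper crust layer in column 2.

Take the compensation level at the base of the deeper column (depth z_c below the surface of column 1) and equate Σ ρ_i t_i down to z_c; mantle fills any gap and the z_c terms cancel.
Column 1: 0.993×921.1 + 6.94×2680 + 14.6×2868 + (z_c − 22.533)×3365
Column 2: 0.67×0 + 9.87×ρ + 14.4×2870 + (z_c − 0.67 − 24.27)×3365
The z_c×3365 term appears on both sides and cancels. Collect the known terms of each column as K = Σ(ρt)_known − 3365 × (depth of known layers): K_1 = 61386.6523 − 3365×22.533 = −14436.8927; K_2 = 41328 − 3365×(0.67 + 24.27) = −42595.1.
Balance: K_1 = K_2 + 9.87×ρ, so ρ = (K_1 − K_2)/9.87 = 28158.2/9.87 = 2850 kg/m³.

2850 kg/m³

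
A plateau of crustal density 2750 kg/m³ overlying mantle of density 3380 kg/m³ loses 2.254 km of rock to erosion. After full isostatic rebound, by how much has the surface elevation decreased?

0.42 km

Rebound u = e ρ_c/ρ_m = 2.254 km × 2750/3380 = 1.834 km.
Net surface drop = e − u = 2.254 km − 1.834 km = e (ρ_m − ρ_c)/ρ_m = 0.42 km.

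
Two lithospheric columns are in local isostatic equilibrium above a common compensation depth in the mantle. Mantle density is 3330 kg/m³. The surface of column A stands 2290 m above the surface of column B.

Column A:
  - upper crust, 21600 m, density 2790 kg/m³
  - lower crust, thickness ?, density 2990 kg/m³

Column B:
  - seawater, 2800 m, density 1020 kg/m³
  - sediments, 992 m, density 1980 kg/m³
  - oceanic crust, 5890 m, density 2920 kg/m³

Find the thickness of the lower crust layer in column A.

Take the compensation level at the base of the deeper column (depth z_c below the surface of column A) and equate Σ ρ_i t_i down to z_c; mantle fills any gap and the z_c terms cancel.
Column A: 21600×2790 + x×2990 + (z_c − 21600 − x)×3330
Column B: 2290×0 + 2800×1020 + 992×1980 + 5890×2920 + (z_c − 2290 − 9682)×3330
The z_c×3330 term appears on both sides and cancels. Collect the known terms of each column as K = Σ(ρt)_known − 3330 × (depth of known layers): K_A = 60264000 − 3330×21600 = −11664000; K_B = 22018960 − 3330×(2290 + 9682) = −17847800.
Balance: K_A − x×(3330 − 2990) = K_B, so x = (K_A − K_B)/(3330 − 2990) = 6183800/340 = 18200 m.

18200 m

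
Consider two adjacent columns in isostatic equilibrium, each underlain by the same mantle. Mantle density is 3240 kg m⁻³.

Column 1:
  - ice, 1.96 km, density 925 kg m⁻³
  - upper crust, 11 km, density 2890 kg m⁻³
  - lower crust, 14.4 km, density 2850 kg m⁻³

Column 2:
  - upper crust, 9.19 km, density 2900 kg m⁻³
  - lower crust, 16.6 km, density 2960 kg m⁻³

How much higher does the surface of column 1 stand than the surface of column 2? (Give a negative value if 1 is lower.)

1.92 km

For any compensation level in the mantle, the mantle terms cancel and isostasy reduces to e = (Σt_1 − Σt_2) − (Σ(ρt)_1 − Σ(ρt)_2) / ρ_m.
Σt_1 = 27.36 km; Σt_2 = 25.79 km; Σ(ρt)_1 = 74643; Σ(ρt)_2 = 75787 (in km·kg m⁻³).
e = (27.36 − 25.79) − (74643 − 75787) / 3240 = 1.92 km.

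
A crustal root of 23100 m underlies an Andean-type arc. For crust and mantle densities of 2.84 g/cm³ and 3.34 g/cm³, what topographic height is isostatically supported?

By Archimedes' principle applied to the lithosphere: ρ_c h = (ρ_m − ρ_c) r.
h = r (ρ_m − ρ_c) / ρ_c = 23100 m × (3.34 − 2.84) / 2.84 = 4070 m.

4070 m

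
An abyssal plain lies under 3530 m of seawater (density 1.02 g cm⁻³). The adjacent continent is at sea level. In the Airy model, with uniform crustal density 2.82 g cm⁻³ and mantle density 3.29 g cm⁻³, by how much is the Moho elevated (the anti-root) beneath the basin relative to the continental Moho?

Balancing pressure at the compensation depth: replacing crust with seawater at the top is compensated by replacing crust with mantle at the base: d (ρ_c − ρ_w) = a (ρ_m − ρ_c).
a = d (ρ_c − ρ_w)/(ρ_m − ρ_c) = 3530 m × 1.8/0.47 = 13500 m.

13500 m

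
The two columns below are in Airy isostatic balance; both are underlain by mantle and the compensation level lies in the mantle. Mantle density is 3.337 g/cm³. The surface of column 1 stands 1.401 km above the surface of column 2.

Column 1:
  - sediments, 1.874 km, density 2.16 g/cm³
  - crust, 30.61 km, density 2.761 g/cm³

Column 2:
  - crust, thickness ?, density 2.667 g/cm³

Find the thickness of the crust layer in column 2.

Take the compensation level at the base of the deeper column (depth z_c below the surface of column 1) and equate Σ ρ_i t_i down to z_c; mantle fills any gap and the z_c terms cancel.
Column 1: 1.874×2.16 + 30.61×2.761 + (z_c − 32.484)×3.337
Column 2: 1.401×0 + x×2.667 + (z_c − 1.401 − 0 − x)×3.337
The z_c×3.337 term appears on both sides and cancels. Collect the known terms of each column as K = Σ(ρt)_known − 3.337 × (depth of known layers): K_1 = 88.56205 − 3.337×32.484 = −19.837058; K_2 = 0 − 3.337×(1.401 + 0) = −4.675137.
Balance: K_1 = K_2 − x×(3.337 − 2.667), so x = (K_2 − K_1)/(3.337 − 2.667) = 15.1619/0.67 = 22.6 km.

22.6 km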